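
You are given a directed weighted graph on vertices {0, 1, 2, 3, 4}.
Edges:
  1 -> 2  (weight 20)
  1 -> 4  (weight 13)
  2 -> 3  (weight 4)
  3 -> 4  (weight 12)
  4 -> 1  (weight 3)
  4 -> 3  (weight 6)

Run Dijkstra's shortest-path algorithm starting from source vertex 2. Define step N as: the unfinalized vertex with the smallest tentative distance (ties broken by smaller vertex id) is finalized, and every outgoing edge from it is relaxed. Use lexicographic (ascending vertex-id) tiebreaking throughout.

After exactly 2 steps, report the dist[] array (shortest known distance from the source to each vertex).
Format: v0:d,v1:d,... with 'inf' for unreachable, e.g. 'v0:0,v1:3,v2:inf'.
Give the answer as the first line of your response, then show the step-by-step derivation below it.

v0:inf,v1:inf,v2:0,v3:4,v4:16

step 1: dist = v0:inf,v1:inf,v2:0,v3:4,v4:inf
step 2: dist = v0:inf,v1:inf,v2:0,v3:4,v4:16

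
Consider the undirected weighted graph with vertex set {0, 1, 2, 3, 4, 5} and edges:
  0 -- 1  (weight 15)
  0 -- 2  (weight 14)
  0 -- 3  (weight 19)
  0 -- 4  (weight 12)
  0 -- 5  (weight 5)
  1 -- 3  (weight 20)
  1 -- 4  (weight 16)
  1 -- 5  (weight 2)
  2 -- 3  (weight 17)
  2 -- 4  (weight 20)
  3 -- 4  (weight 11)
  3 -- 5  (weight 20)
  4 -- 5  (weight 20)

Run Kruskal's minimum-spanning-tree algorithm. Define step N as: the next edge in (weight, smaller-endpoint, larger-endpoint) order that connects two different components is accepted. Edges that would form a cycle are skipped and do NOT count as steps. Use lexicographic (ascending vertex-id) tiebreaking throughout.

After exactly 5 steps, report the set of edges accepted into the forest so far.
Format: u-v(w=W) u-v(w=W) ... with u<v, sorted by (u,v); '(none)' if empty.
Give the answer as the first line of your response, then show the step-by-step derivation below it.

0-2(w=14) 0-4(w=12) 0-5(w=5) 1-5(w=2) 3-4(w=11)

step 1: add edge 1-5 (w=2); MST = {1-5(w=2)}
step 2: add edge 0-5 (w=5); MST = {0-5(w=5) 1-5(w=2)}
step 3: add edge 3-4 (w=11); MST = {0-5(w=5) 1-5(w=2) 3-4(w=11)}
step 4: add edge 0-4 (w=12); MST = {0-4(w=12) 0-5(w=5) 1-5(w=2) 3-4(w=11)}
step 5: add edge 0-2 (w=14); MST = {0-2(w=14) 0-4(w=12) 0-5(w=5) 1-5(w=2) 3-4(w=11)}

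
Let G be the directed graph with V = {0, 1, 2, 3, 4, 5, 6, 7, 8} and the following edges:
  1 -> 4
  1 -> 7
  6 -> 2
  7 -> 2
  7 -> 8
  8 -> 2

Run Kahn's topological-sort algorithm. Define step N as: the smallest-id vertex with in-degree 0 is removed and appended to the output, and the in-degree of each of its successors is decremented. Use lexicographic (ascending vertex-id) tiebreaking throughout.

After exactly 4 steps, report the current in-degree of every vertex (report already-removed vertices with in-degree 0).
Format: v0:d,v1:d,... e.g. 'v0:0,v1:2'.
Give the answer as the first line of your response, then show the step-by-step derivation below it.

v0:0,v1:0,v2:3,v3:0,v4:0,v5:0,v6:0,v7:0,v8:1

step 1: output 0; order=[0]; indeg=(0,0,3,0,1,0,0,1,1)
step 2: output 1; order=[0,1]; indeg=(0,0,3,0,0,0,0,0,1)
step 3: output 3; order=[0,1,3]; indeg=(0,0,3,0,0,0,0,0,1)
step 4: output 4; order=[0,1,3,4]; indeg=(0,0,3,0,0,0,0,0,1)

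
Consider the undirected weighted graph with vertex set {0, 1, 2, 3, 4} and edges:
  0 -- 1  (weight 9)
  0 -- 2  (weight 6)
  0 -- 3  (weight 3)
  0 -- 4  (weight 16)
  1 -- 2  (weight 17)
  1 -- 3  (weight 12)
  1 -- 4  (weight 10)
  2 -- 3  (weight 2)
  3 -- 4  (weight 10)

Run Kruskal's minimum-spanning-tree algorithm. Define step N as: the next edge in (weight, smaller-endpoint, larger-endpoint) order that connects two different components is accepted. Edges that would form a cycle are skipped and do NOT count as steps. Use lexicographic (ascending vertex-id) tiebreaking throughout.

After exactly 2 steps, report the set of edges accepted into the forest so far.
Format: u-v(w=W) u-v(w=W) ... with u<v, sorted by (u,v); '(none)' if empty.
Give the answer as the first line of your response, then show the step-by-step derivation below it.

0-3(w=3) 2-3(w=2)

step 1: add edge 2-3 (w=2); MST = {2-3(w=2)}
step 2: add edge 0-3 (w=3); MST = {0-3(w=3) 2-3(w=2)}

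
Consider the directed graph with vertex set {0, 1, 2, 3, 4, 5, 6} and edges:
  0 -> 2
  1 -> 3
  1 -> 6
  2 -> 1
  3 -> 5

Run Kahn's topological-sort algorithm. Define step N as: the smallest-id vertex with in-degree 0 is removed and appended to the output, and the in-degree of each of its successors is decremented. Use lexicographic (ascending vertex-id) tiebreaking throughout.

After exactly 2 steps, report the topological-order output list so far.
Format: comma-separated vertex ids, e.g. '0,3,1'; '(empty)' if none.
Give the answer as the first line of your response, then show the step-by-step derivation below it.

0,2

step 1: output 0; order=[0]; indeg=(0,1,0,1,0,1,1)
step 2: output 2; order=[0,2]; indeg=(0,0,0,1,0,1,1)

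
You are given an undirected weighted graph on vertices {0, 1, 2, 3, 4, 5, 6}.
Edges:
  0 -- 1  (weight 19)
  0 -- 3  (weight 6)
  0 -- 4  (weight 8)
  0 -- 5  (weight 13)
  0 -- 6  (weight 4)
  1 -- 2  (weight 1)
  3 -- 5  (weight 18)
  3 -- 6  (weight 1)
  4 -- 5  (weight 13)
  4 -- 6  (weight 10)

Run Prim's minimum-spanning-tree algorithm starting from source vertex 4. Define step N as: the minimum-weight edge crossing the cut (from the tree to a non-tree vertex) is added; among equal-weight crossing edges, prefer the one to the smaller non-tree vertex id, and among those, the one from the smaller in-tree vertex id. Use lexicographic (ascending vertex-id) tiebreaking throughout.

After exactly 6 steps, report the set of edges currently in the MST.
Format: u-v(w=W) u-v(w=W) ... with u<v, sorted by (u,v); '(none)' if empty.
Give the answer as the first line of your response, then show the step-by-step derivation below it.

0-1(w=19) 0-4(w=8) 0-5(w=13) 0-6(w=4) 1-2(w=1) 3-6(w=1)

step 1: add edge 0-4 (w=8); MST = {0-4(w=8)}
step 2: add edge 0-6 (w=4); MST = {0-4(w=8) 0-6(w=4)}
step 3: add edge 3-6 (w=1); MST = {0-4(w=8) 0-6(w=4) 3-6(w=1)}
step 4: add edge 0-5 (w=13); MST = {0-4(w=8) 0-5(w=13) 0-6(w=4) 3-6(w=1)}
step 5: add edge 0-1 (w=19); MST = {0-1(w=19) 0-4(w=8) 0-5(w=13) 0-6(w=4) 3-6(w=1)}
step 6: add edge 1-2 (w=1); MST = {0-1(w=19) 0-4(w=8) 0-5(w=13) 0-6(w=4) 1-2(w=1) 3-6(w=1)}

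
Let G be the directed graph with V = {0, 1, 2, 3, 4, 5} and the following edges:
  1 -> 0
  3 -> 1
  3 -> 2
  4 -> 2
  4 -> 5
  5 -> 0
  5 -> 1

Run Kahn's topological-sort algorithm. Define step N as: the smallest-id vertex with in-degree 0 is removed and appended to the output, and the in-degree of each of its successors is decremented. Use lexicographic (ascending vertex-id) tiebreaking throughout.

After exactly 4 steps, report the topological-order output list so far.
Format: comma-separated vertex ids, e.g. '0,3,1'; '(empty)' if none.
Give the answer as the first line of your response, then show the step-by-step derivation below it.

3,4,2,5

step 1: output 3; order=[3]; indeg=(2,1,1,0,0,1)
step 2: output 4; order=[3,4]; indeg=(2,1,0,0,0,0)
step 3: output 2; order=[3,4,2]; indeg=(2,1,0,0,0,0)
step 4: output 5; order=[3,4,2,5]; indeg=(1,0,0,0,0,0)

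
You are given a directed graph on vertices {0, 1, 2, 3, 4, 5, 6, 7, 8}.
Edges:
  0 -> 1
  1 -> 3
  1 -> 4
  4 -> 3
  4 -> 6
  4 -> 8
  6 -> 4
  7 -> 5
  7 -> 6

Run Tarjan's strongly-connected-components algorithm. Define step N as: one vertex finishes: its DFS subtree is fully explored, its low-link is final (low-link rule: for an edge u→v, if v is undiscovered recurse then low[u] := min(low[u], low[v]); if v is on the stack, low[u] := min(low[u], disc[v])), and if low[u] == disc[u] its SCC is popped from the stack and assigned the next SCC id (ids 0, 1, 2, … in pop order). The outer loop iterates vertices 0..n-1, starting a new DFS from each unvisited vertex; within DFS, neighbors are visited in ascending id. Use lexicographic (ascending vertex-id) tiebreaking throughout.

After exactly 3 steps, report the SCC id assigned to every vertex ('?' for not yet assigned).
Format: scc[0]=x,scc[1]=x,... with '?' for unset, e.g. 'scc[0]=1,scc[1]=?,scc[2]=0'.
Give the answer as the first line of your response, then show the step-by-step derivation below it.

scc[0]=?,scc[1]=?,scc[2]=?,scc[3]=0,scc[4]=?,scc[5]=?,scc[6]=?,scc[7]=?,scc[8]=1

step 1: low=(low[0]=0,low[1]=1,low[2]=?,low[3]=2,low[4]=?,low[5]=?,low[6]=?,low[7]=?,low[8]=?); scc=(scc[0]=?,scc[1]=?,scc[2]=?,scc[3]=0,scc[4]=?,scc[5]=?,scc[6]=?,scc[7]=?,scc[8]=?)
step 2: low=(low[0]=0,low[1]=1,low[2]=?,low[3]=2,low[4]=3,low[5]=?,low[6]=3,low[7]=?,low[8]=?); scc=(scc[0]=?,scc[1]=?,scc[2]=?,scc[3]=0,scc[4]=?,scc[5]=?,scc[6]=?,scc[7]=?,scc[8]=?)
step 3: low=(low[0]=0,low[1]=1,low[2]=?,low[3]=2,low[4]=3,low[5]=?,low[6]=3,low[7]=?,low[8]=5); scc=(scc[0]=?,scc[1]=?,scc[2]=?,scc[3]=0,scc[4]=?,scc[5]=?,scc[6]=?,scc[7]=?,scc[8]=1)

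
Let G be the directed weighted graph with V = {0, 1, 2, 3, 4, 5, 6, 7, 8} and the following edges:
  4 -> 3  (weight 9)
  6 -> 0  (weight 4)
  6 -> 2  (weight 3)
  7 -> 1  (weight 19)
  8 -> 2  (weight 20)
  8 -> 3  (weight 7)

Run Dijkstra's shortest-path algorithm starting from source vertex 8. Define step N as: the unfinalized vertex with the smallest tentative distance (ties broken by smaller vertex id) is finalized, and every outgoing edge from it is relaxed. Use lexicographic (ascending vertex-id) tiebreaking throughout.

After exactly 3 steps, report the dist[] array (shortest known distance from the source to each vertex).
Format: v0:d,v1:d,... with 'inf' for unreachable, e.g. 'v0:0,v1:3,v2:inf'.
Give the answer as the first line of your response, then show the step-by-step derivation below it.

v0:inf,v1:inf,v2:20,v3:7,v4:inf,v5:inf,v6:inf,v7:inf,v8:0

step 1: dist = v0:inf,v1:inf,v2:20,v3:7,v4:inf,v5:inf,v6:inf,v7:inf,v8:0
step 2: dist = v0:inf,v1:inf,v2:20,v3:7,v4:inf,v5:inf,v6:inf,v7:inf,v8:0
step 3: dist = v0:inf,v1:inf,v2:20,v3:7,v4:inf,v5:inf,v6:inf,v7:inf,v8:0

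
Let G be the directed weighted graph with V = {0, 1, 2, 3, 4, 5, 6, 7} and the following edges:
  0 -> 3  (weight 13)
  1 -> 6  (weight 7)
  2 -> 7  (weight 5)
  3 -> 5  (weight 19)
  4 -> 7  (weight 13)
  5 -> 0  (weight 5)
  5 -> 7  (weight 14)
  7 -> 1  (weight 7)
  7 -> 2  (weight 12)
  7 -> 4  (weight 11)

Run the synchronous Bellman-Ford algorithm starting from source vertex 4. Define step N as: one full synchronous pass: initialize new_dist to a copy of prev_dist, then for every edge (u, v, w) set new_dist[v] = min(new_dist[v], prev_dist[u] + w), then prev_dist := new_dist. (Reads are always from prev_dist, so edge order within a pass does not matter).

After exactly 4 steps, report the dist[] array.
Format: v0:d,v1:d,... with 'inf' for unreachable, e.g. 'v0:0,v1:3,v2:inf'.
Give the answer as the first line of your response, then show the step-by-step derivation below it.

v0:inf,v1:20,v2:25,v3:inf,v4:0,v5:inf,v6:27,v7:13

step 1: dist = v0:inf,v1:inf,v2:inf,v3:inf,v4:0,v5:inf,v6:inf,v7:13
step 2: dist = v0:inf,v1:20,v2:25,v3:inf,v4:0,v5:inf,v6:inf,v7:13
step 3: dist = v0:inf,v1:20,v2:25,v3:inf,v4:0,v5:inf,v6:27,v7:13
step 4: dist = v0:inf,v1:20,v2:25,v3:inf,v4:0,v5:inf,v6:27,v7:13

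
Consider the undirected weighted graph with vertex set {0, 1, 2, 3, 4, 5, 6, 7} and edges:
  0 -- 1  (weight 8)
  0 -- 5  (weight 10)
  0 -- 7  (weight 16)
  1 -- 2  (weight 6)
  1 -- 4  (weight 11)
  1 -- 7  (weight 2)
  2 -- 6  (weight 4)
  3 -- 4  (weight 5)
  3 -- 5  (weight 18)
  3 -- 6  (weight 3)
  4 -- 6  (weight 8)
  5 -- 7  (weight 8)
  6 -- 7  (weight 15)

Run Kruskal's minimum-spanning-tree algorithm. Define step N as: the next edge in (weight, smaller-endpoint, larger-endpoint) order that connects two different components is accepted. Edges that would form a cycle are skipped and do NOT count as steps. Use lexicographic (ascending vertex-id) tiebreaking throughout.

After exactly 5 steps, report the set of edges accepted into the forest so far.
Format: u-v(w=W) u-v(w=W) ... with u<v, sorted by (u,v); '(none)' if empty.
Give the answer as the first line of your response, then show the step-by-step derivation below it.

1-2(w=6) 1-7(w=2) 2-6(w=4) 3-4(w=5) 3-6(w=3)

step 1: add edge 1-7 (w=2); MST = {1-7(w=2)}
step 2: add edge 3-6 (w=3); MST = {1-7(w=2) 3-6(w=3)}
step 3: add edge 2-6 (w=4); MST = {1-7(w=2) 2-6(w=4) 3-6(w=3)}
step 4: add edge 3-4 (w=5); MST = {1-7(w=2) 2-6(w=4) 3-4(w=5) 3-6(w=3)}
step 5: add edge 1-2 (w=6); MST = {1-2(w=6) 1-7(w=2) 2-6(w=4) 3-4(w=5) 3-6(w=3)}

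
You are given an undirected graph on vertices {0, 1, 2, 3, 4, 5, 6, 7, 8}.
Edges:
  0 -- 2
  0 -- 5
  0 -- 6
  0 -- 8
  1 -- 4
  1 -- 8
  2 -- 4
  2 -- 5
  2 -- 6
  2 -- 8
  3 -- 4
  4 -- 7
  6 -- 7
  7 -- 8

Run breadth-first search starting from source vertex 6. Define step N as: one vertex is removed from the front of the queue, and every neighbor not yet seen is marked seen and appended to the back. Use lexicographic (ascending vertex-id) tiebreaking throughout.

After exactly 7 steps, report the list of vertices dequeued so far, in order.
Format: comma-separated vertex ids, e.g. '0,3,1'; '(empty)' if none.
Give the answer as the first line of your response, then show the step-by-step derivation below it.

6,0,2,7,5,8,4

step 1: dequeue 6; queue=[0,2,7]; order=6
step 2: dequeue 0; queue=[2,7,5,8]; order=6,0
step 3: dequeue 2; queue=[7,5,8,4]; order=6,0,2
step 4: dequeue 7; queue=[5,8,4]; order=6,0,2,7
step 5: dequeue 5; queue=[8,4]; order=6,0,2,7,5
step 6: dequeue 8; queue=[4,1]; order=6,0,2,7,5,8
step 7: dequeue 4; queue=[1,3]; order=6,0,2,7,5,8,4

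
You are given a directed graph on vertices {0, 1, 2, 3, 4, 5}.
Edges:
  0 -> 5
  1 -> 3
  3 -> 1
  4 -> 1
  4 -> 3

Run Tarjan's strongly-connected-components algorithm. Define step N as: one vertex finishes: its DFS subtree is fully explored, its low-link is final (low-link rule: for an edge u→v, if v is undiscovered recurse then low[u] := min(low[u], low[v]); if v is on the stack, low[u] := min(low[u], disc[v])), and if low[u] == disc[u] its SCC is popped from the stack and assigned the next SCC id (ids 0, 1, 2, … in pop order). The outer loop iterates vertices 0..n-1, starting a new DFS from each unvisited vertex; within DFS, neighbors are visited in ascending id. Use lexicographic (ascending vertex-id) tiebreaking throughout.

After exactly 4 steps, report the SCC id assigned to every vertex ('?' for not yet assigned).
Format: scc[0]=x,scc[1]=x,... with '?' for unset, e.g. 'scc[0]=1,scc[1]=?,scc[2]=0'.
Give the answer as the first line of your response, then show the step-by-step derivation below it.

scc[0]=1,scc[1]=2,scc[2]=?,scc[3]=2,scc[4]=?,scc[5]=0

step 1: low=(low[0]=0,low[1]=?,low[2]=?,low[3]=?,low[4]=?,low[5]=1); scc=(scc[0]=?,scc[1]=?,scc[2]=?,scc[3]=?,scc[4]=?,scc[5]=0)
step 2: low=(low[0]=0,low[1]=?,low[2]=?,low[3]=?,low[4]=?,low[5]=1); scc=(scc[0]=1,scc[1]=?,scc[2]=?,scc[3]=?,scc[4]=?,scc[5]=0)
step 3: low=(low[0]=0,low[1]=2,low[2]=?,low[3]=2,low[4]=?,low[5]=1); scc=(scc[0]=1,scc[1]=?,scc[2]=?,scc[3]=?,scc[4]=?,scc[5]=0)
step 4: low=(low[0]=0,low[1]=2,low[2]=?,low[3]=2,low[4]=?,low[5]=1); scc=(scc[0]=1,scc[1]=2,scc[2]=?,scc[3]=2,scc[4]=?,scc[5]=0)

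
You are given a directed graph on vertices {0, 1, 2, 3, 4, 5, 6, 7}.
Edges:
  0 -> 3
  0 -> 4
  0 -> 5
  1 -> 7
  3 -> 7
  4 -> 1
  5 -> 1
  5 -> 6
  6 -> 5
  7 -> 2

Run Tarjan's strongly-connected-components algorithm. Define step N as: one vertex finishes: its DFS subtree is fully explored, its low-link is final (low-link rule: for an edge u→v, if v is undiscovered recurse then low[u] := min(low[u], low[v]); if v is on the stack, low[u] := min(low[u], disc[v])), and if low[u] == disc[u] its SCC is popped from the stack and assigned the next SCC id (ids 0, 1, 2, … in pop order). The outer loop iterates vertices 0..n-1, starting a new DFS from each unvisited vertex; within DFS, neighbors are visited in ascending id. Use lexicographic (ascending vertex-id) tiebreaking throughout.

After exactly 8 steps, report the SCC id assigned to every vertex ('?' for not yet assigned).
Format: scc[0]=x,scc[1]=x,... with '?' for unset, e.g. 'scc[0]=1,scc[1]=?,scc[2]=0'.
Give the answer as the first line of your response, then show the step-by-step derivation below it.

scc[0]=6,scc[1]=3,scc[2]=0,scc[3]=2,scc[4]=4,scc[5]=5,scc[6]=5,scc[7]=1

step 1: low=(low[0]=0,low[1]=?,low[2]=3,low[3]=1,low[4]=?,low[5]=?,low[6]=?,low[7]=2); scc=(scc[0]=?,scc[1]=?,scc[2]=0,scc[3]=?,scc[4]=?,scc[5]=?,scc[6]=?,scc[7]=?)
step 2: low=(low[0]=0,low[1]=?,low[2]=3,low[3]=1,low[4]=?,low[5]=?,low[6]=?,low[7]=2); scc=(scc[0]=?,scc[1]=?,scc[2]=0,scc[3]=?,scc[4]=?,scc[5]=?,scc[6]=?,scc[7]=1)
step 3: low=(low[0]=0,low[1]=?,low[2]=3,low[3]=1,low[4]=?,low[5]=?,low[6]=?,low[7]=2); scc=(scc[0]=?,scc[1]=?,scc[2]=0,scc[3]=2,scc[4]=?,scc[5]=?,scc[6]=?,scc[7]=1)
step 4: low=(low[0]=0,low[1]=5,low[2]=3,low[3]=1,low[4]=4,low[5]=?,low[6]=?,low[7]=2); scc=(scc[0]=?,scc[1]=3,scc[2]=0,scc[3]=2,scc[4]=?,scc[5]=?,scc[6]=?,scc[7]=1)
step 5: low=(low[0]=0,low[1]=5,low[2]=3,low[3]=1,low[4]=4,low[5]=?,low[6]=?,low[7]=2); scc=(scc[0]=?,scc[1]=3,scc[2]=0,scc[3]=2,scc[4]=4,scc[5]=?,scc[6]=?,scc[7]=1)
step 6: low=(low[0]=0,low[1]=5,low[2]=3,low[3]=1,low[4]=4,low[5]=6,low[6]=6,low[7]=2); scc=(scc[0]=?,scc[1]=3,scc[2]=0,scc[3]=2,scc[4]=4,scc[5]=?,scc[6]=?,scc[7]=1)
step 7: low=(low[0]=0,low[1]=5,low[2]=3,low[3]=1,low[4]=4,low[5]=6,low[6]=6,low[7]=2); scc=(scc[0]=?,scc[1]=3,scc[2]=0,scc[3]=2,scc[4]=4,scc[5]=5,scc[6]=5,scc[7]=1)
step 8: low=(low[0]=0,low[1]=5,low[2]=3,low[3]=1,low[4]=4,low[5]=6,low[6]=6,low[7]=2); scc=(scc[0]=6,scc[1]=3,scc[2]=0,scc[3]=2,scc[4]=4,scc[5]=5,scc[6]=5,scc[7]=1)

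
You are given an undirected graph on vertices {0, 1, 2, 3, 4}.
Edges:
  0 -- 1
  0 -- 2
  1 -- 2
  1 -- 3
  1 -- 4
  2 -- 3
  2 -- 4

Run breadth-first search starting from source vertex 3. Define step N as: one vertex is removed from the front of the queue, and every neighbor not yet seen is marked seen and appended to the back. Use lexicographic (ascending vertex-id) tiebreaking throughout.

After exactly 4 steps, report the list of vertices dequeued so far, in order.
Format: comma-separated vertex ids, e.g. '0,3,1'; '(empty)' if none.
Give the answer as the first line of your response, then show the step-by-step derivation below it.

3,1,2,0

step 1: dequeue 3; queue=[1,2]; order=3
step 2: dequeue 1; queue=[2,0,4]; order=3,1
step 3: dequeue 2; queue=[0,4]; order=3,1,2
step 4: dequeue 0; queue=[4]; order=3,1,2,0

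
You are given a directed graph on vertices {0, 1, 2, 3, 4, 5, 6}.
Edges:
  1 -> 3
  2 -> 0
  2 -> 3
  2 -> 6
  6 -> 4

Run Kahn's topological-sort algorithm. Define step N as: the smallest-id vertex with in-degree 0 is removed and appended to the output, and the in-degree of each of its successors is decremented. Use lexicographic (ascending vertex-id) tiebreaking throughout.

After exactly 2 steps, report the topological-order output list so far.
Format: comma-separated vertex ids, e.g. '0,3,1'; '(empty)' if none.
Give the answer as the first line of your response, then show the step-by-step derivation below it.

1,2

step 1: output 1; order=[1]; indeg=(1,0,0,1,1,0,1)
step 2: output 2; order=[1,2]; indeg=(0,0,0,0,1,0,0)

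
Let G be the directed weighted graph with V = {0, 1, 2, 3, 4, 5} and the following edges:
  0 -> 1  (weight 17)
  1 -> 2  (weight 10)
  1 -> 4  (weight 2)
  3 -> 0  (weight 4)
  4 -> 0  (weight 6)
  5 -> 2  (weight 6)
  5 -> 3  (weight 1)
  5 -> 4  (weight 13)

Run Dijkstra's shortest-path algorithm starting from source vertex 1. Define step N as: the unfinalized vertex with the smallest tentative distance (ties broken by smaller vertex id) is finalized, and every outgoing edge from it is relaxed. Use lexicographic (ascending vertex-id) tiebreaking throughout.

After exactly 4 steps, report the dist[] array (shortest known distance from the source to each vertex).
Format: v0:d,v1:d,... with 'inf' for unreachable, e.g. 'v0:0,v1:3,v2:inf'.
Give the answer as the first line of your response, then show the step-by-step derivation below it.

v0:8,v1:0,v2:10,v3:inf,v4:2,v5:inf

step 1: dist = v0:inf,v1:0,v2:10,v3:inf,v4:2,v5:inf
step 2: dist = v0:8,v1:0,v2:10,v3:inf,v4:2,v5:inf
step 3: dist = v0:8,v1:0,v2:10,v3:inf,v4:2,v5:inf
step 4: dist = v0:8,v1:0,v2:10,v3:inf,v4:2,v5:inf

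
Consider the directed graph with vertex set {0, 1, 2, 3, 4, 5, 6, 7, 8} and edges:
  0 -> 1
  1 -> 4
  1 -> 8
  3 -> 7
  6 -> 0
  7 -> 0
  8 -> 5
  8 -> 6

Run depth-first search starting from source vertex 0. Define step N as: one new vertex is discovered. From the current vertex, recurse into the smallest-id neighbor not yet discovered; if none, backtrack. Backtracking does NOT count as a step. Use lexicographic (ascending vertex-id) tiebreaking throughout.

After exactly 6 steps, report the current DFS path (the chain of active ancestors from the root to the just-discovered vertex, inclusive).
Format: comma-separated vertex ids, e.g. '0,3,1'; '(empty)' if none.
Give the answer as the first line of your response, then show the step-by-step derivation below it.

0,1,8,6

step 1: discover 0; path=0; order=0
step 2: discover 1; path=0>1; order=0,1
step 3: discover 4; path=0>1>4; order=0,1,4
step 4: discover 8; path=0>1>8; order=0,1,4,8
step 5: discover 5; path=0>1>8>5; order=0,1,4,8,5
step 6: discover 6; path=0>1>8>6; order=0,1,4,8,5,6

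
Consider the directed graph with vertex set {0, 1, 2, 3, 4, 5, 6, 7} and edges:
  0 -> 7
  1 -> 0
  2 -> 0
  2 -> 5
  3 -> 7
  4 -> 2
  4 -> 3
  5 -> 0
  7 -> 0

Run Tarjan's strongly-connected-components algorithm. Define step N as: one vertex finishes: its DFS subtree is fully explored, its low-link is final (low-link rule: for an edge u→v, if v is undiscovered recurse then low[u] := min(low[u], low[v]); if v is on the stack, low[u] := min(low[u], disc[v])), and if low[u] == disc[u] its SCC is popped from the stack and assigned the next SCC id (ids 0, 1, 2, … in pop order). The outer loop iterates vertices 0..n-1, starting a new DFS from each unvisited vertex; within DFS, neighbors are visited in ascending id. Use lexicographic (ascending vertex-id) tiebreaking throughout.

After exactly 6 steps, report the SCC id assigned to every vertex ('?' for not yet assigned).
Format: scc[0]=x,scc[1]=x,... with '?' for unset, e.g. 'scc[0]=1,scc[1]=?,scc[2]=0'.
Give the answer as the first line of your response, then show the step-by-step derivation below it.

scc[0]=0,scc[1]=1,scc[2]=3,scc[3]=4,scc[4]=?,scc[5]=2,scc[6]=?,scc[7]=0

step 1: low=(low[0]=0,low[1]=?,low[2]=?,low[3]=?,low[4]=?,low[5]=?,low[6]=?,low[7]=0); scc=(scc[0]=?,scc[1]=?,scc[2]=?,scc[3]=?,scc[4]=?,scc[5]=?,scc[6]=?,scc[7]=?)
step 2: low=(low[0]=0,low[1]=?,low[2]=?,low[3]=?,low[4]=?,low[5]=?,low[6]=?,low[7]=0); scc=(scc[0]=0,scc[1]=?,scc[2]=?,scc[3]=?,scc[4]=?,scc[5]=?,scc[6]=?,scc[7]=0)
step 3: low=(low[0]=0,low[1]=2,low[2]=?,low[3]=?,low[4]=?,low[5]=?,low[6]=?,low[7]=0); scc=(scc[0]=0,scc[1]=1,scc[2]=?,scc[3]=?,scc[4]=?,scc[5]=?,scc[6]=?,scc[7]=0)
step 4: low=(low[0]=0,low[1]=2,low[2]=3,low[3]=?,low[4]=?,low[5]=4,low[6]=?,low[7]=0); scc=(scc[0]=0,scc[1]=1,scc[2]=?,scc[3]=?,scc[4]=?,scc[5]=2,scc[6]=?,scc[7]=0)
step 5: low=(low[0]=0,low[1]=2,low[2]=3,low[3]=?,low[4]=?,low[5]=4,low[6]=?,low[7]=0); scc=(scc[0]=0,scc[1]=1,scc[2]=3,scc[3]=?,scc[4]=?,scc[5]=2,scc[6]=?,scc[7]=0)
step 6: low=(low[0]=0,low[1]=2,low[2]=3,low[3]=5,low[4]=?,low[5]=4,low[6]=?,low[7]=0); scc=(scc[0]=0,scc[1]=1,scc[2]=3,scc[3]=4,scc[4]=?,scc[5]=2,scc[6]=?,scc[7]=0)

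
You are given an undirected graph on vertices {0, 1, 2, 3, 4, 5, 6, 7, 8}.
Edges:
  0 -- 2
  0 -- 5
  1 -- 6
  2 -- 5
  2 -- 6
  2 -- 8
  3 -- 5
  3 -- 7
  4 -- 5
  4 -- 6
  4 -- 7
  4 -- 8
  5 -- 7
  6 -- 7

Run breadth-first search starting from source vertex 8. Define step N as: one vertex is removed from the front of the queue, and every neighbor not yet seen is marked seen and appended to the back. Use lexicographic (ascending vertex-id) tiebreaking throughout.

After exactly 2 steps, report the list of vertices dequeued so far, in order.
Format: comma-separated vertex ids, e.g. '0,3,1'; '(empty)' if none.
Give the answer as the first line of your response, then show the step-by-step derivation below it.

8,2

step 1: dequeue 8; queue=[2,4]; order=8
step 2: dequeue 2; queue=[4,0,5,6]; order=8,2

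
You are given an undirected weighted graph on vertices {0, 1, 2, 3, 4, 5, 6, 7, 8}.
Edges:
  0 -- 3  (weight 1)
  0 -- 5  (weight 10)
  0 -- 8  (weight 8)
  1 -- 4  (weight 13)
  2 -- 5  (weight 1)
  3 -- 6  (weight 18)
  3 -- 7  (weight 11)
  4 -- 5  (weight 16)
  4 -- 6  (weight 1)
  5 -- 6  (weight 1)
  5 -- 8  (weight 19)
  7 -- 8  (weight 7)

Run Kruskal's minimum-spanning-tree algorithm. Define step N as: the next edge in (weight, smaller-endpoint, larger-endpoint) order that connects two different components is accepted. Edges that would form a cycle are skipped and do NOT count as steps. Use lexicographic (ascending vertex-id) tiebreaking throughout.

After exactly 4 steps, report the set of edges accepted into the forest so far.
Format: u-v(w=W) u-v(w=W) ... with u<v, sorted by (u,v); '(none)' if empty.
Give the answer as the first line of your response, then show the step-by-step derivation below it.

0-3(w=1) 2-5(w=1) 4-6(w=1) 5-6(w=1)

step 1: add edge 0-3 (w=1); MST = {0-3(w=1)}
step 2: add edge 2-5 (w=1); MST = {0-3(w=1) 2-5(w=1)}
step 3: add edge 4-6 (w=1); MST = {0-3(w=1) 2-5(w=1) 4-6(w=1)}
step 4: add edge 5-6 (w=1); MST = {0-3(w=1) 2-5(w=1) 4-6(w=1) 5-6(w=1)}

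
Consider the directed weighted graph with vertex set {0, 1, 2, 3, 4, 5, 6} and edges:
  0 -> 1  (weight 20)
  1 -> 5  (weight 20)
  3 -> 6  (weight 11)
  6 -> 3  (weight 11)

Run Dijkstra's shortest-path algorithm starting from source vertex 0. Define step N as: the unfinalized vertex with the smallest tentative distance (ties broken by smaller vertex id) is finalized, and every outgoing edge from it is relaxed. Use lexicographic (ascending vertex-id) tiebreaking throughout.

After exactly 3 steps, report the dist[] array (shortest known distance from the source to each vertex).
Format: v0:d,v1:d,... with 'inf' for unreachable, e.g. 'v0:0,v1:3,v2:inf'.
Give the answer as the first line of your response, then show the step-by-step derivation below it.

v0:0,v1:20,v2:inf,v3:inf,v4:inf,v5:40,v6:inf

step 1: dist = v0:0,v1:20,v2:inf,v3:inf,v4:inf,v5:inf,v6:inf
step 2: dist = v0:0,v1:20,v2:inf,v3:inf,v4:inf,v5:40,v6:inf
step 3: dist = v0:0,v1:20,v2:inf,v3:inf,v4:inf,v5:40,v6:inf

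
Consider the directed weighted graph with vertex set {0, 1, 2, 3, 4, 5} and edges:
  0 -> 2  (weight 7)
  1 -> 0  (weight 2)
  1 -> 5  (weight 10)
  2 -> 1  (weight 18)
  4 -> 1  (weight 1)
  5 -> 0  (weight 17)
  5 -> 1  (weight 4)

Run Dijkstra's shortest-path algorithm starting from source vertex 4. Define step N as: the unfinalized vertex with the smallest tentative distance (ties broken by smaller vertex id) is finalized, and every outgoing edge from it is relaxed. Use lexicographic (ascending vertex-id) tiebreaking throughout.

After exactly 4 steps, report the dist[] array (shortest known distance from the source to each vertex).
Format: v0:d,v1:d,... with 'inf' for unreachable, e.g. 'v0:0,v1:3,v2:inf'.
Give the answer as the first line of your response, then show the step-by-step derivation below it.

v0:3,v1:1,v2:10,v3:inf,v4:0,v5:11

step 1: dist = v0:inf,v1:1,v2:inf,v3:inf,v4:0,v5:inf
step 2: dist = v0:3,v1:1,v2:inf,v3:inf,v4:0,v5:11
step 3: dist = v0:3,v1:1,v2:10,v3:inf,v4:0,v5:11
step 4: dist = v0:3,v1:1,v2:10,v3:inf,v4:0,v5:11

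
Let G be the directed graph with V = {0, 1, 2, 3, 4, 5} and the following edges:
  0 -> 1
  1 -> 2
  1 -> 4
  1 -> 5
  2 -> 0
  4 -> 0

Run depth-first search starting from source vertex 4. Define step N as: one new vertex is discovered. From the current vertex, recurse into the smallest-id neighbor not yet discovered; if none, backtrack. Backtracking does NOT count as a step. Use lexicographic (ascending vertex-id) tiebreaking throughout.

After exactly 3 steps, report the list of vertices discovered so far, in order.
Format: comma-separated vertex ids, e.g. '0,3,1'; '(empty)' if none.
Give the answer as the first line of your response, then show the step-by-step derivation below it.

4,0,1

step 1: discover 4; path=4; order=4
step 2: discover 0; path=4>0; order=4,0
step 3: discover 1; path=4>0>1; order=4,0,1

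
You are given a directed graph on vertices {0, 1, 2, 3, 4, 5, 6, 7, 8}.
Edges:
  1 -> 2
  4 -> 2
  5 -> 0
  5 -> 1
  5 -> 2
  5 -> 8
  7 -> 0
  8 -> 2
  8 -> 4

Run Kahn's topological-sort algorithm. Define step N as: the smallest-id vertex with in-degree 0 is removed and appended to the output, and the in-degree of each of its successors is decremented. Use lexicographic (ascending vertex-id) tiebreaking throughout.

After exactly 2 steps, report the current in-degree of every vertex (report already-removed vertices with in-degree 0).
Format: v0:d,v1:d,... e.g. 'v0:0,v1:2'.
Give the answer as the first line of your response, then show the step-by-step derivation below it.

v0:1,v1:0,v2:3,v3:0,v4:1,v5:0,v6:0,v7:0,v8:0

step 1: output 3; order=[3]; indeg=(2,1,4,0,1,0,0,0,1)
step 2: output 5; order=[3,5]; indeg=(1,0,3,0,1,0,0,0,0)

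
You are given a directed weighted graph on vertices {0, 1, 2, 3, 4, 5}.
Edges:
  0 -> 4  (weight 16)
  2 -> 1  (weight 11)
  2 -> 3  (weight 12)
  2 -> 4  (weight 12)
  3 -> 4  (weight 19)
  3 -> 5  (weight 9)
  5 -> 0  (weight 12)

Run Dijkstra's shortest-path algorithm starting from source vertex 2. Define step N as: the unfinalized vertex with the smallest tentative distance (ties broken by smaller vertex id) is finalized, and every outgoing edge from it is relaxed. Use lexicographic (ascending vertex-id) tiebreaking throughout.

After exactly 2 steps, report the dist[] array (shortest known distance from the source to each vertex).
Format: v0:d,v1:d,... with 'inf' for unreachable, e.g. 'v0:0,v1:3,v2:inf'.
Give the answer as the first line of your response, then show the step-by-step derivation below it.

v0:inf,v1:11,v2:0,v3:12,v4:12,v5:inf

step 1: dist = v0:inf,v1:11,v2:0,v3:12,v4:12,v5:inf
step 2: dist = v0:inf,v1:11,v2:0,v3:12,v4:12,v5:inf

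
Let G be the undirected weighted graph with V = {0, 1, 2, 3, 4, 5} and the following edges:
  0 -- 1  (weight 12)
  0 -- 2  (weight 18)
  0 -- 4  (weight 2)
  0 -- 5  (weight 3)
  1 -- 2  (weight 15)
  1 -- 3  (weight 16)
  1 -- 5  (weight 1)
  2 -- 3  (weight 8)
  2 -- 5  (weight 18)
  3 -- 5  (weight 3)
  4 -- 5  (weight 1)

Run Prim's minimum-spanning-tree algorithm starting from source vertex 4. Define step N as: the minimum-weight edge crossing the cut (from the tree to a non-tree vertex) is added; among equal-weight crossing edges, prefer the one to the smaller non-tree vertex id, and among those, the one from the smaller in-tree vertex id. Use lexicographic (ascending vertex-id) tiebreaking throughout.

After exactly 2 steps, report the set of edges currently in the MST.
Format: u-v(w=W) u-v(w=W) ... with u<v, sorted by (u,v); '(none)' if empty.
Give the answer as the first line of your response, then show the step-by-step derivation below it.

1-5(w=1) 4-5(w=1)

step 1: add edge 4-5 (w=1); MST = {4-5(w=1)}
step 2: add edge 1-5 (w=1); MST = {1-5(w=1) 4-5(w=1)}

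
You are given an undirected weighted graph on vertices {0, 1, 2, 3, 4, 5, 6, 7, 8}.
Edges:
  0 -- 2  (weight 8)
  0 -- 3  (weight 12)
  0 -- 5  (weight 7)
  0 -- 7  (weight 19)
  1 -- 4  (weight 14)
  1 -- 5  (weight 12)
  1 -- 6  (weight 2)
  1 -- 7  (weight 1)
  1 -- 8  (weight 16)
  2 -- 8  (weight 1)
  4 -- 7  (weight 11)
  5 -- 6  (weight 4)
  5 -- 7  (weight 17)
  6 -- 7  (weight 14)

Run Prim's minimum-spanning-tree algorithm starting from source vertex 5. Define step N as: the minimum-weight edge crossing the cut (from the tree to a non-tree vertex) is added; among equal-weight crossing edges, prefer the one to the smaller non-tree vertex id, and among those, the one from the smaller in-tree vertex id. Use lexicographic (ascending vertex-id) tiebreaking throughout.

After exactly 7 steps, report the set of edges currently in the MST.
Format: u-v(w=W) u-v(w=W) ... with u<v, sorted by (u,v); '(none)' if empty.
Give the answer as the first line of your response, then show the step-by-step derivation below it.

0-2(w=8) 0-5(w=7) 1-6(w=2) 1-7(w=1) 2-8(w=1) 4-7(w=11) 5-6(w=4)

step 1: add edge 5-6 (w=4); MST = {5-6(w=4)}
step 2: add edge 1-6 (w=2); MST = {1-6(w=2) 5-6(w=4)}
step 3: add edge 1-7 (w=1); MST = {1-6(w=2) 1-7(w=1) 5-6(w=4)}
step 4: add edge 0-5 (w=7); MST = {0-5(w=7) 1-6(w=2) 1-7(w=1) 5-6(w=4)}
step 5: add edge 0-2 (w=8); MST = {0-2(w=8) 0-5(w=7) 1-6(w=2) 1-7(w=1) 5-6(w=4)}
step 6: add edge 2-8 (w=1); MST = {0-2(w=8) 0-5(w=7) 1-6(w=2) 1-7(w=1) 2-8(w=1) 5-6(w=4)}
step 7: add edge 4-7 (w=11); MST = {0-2(w=8) 0-5(w=7) 1-6(w=2) 1-7(w=1) 2-8(w=1) 4-7(w=11) 5-6(w=4)}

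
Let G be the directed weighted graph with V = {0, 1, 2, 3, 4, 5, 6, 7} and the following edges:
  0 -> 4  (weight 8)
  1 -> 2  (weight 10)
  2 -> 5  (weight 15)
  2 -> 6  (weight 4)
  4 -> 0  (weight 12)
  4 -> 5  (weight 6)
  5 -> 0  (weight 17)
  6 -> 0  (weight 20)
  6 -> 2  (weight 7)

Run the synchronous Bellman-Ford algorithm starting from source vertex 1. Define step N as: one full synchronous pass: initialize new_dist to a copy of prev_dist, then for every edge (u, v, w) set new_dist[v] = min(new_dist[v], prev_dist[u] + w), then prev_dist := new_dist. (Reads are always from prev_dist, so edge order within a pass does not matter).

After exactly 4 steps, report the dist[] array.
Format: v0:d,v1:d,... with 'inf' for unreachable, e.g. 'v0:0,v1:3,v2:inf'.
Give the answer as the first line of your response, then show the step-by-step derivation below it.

v0:34,v1:0,v2:10,v3:inf,v4:42,v5:25,v6:14,v7:inf

step 1: dist = v0:inf,v1:0,v2:10,v3:inf,v4:inf,v5:inf,v6:inf,v7:inf
step 2: dist = v0:inf,v1:0,v2:10,v3:inf,v4:inf,v5:25,v6:14,v7:inf
step 3: dist = v0:34,v1:0,v2:10,v3:inf,v4:inf,v5:25,v6:14,v7:inf
step 4: dist = v0:34,v1:0,v2:10,v3:inf,v4:42,v5:25,v6:14,v7:inf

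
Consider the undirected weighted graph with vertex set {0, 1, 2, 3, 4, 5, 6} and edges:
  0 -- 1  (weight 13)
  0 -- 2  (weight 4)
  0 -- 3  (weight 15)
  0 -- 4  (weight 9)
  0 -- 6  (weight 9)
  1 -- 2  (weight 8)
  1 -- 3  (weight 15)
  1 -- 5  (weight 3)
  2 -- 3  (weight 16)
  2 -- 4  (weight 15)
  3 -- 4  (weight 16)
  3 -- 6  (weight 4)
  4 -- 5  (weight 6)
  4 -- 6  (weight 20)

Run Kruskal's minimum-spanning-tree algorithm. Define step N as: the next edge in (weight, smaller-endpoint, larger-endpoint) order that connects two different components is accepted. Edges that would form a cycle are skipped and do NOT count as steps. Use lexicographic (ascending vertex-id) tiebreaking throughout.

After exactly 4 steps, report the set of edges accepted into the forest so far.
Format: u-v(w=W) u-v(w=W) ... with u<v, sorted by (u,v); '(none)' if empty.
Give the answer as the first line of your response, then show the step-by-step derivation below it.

0-2(w=4) 1-5(w=3) 3-6(w=4) 4-5(w=6)

step 1: add edge 1-5 (w=3); MST = {1-5(w=3)}
step 2: add edge 0-2 (w=4); MST = {0-2(w=4) 1-5(w=3)}
step 3: add edge 3-6 (w=4); MST = {0-2(w=4) 1-5(w=3) 3-6(w=4)}
step 4: add edge 4-5 (w=6); MST = {0-2(w=4) 1-5(w=3) 3-6(w=4) 4-5(w=6)}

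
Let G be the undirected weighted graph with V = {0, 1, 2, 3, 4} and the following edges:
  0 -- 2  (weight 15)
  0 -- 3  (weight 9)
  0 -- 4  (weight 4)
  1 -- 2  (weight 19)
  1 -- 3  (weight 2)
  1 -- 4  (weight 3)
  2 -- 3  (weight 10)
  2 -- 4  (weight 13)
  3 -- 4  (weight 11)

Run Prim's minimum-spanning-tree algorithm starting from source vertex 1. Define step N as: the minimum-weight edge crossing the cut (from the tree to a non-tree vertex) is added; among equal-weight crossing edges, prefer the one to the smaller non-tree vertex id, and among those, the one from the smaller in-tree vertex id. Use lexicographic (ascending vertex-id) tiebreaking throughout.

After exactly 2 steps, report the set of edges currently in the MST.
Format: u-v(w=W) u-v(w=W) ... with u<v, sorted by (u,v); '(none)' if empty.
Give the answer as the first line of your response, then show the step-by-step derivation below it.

1-3(w=2) 1-4(w=3)

step 1: add edge 1-3 (w=2); MST = {1-3(w=2)}
step 2: add edge 1-4 (w=3); MST = {1-3(w=2) 1-4(w=3)}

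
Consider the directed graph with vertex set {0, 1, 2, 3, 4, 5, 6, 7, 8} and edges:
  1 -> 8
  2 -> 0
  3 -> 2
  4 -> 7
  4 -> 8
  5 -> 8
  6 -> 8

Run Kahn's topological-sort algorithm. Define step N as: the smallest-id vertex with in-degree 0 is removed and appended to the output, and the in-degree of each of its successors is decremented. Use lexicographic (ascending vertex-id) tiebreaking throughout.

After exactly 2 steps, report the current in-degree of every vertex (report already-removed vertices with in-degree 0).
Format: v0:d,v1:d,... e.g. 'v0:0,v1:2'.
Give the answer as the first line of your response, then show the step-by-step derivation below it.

v0:1,v1:0,v2:0,v3:0,v4:0,v5:0,v6:0,v7:1,v8:3

step 1: output 1; order=[1]; indeg=(1,0,1,0,0,0,0,1,3)
step 2: output 3; order=[1,3]; indeg=(1,0,0,0,0,0,0,1,3)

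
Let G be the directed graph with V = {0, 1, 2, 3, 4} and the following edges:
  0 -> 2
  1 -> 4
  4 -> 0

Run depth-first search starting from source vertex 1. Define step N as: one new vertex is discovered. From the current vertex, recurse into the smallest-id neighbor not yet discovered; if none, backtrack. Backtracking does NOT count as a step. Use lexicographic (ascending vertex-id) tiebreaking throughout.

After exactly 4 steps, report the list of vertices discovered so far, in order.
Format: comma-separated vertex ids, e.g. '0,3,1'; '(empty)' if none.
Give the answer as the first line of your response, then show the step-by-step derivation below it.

1,4,0,2

step 1: discover 1; path=1; order=1
step 2: discover 4; path=1>4; order=1,4
step 3: discover 0; path=1>4>0; order=1,4,0
step 4: discover 2; path=1>4>0>2; order=1,4,0,2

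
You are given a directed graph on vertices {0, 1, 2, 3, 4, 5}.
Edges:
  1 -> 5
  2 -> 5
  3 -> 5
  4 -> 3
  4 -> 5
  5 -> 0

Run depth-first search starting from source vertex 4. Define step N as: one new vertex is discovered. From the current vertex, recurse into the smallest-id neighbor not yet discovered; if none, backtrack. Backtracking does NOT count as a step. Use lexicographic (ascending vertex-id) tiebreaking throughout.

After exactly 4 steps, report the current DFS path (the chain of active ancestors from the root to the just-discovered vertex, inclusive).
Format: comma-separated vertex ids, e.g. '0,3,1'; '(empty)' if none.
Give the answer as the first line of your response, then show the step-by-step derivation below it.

4,3,5,0

step 1: discover 4; path=4; order=4
step 2: discover 3; path=4>3; order=4,3
step 3: discover 5; path=4>3>5; order=4,3,5
step 4: discover 0; path=4>3>5>0; order=4,3,5,0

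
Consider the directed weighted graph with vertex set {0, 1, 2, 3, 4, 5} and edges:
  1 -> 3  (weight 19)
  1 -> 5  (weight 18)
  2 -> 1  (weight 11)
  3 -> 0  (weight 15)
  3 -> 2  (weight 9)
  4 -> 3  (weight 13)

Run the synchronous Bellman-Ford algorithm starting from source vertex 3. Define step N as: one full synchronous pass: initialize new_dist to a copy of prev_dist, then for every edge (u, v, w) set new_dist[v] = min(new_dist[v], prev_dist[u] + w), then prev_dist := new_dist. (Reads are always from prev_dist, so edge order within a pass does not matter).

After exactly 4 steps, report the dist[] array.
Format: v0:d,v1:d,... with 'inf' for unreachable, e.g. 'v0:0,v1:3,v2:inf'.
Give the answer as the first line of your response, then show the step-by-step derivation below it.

v0:15,v1:20,v2:9,v3:0,v4:inf,v5:38

step 1: dist = v0:15,v1:inf,v2:9,v3:0,v4:inf,v5:inf
step 2: dist = v0:15,v1:20,v2:9,v3:0,v4:inf,v5:inf
step 3: dist = v0:15,v1:20,v2:9,v3:0,v4:inf,v5:38
step 4: dist = v0:15,v1:20,v2:9,v3:0,v4:inf,v5:38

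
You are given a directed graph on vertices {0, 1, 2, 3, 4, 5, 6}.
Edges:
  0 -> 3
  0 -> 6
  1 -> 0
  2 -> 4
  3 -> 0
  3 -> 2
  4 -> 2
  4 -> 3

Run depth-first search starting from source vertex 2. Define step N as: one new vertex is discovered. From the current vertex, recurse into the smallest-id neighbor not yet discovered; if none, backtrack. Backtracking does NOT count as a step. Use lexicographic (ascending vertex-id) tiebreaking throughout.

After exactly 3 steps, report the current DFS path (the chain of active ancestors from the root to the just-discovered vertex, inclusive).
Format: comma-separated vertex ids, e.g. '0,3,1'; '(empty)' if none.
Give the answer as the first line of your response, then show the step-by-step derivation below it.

2,4,3

step 1: discover 2; path=2; order=2
step 2: discover 4; path=2>4; order=2,4
step 3: discover 3; path=2>4>3; order=2,4,3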